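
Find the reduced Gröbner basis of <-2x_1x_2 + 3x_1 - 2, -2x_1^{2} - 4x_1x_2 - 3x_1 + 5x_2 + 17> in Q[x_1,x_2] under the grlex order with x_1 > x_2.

G = {x_1^{2} + \tfrac{9}{2}x_1 - \tfrac{5}{2}x_2 - \tfrac{21}{2}, x_1x_2 - \tfrac{3}{2}x_1 + 1, x_2^{2} + \tfrac{2}{5}x_1 + \tfrac{27}{10}x_2 - \tfrac{9}{2}}

Buchberger's algorithm terminates because the ascending chain of leading-term ideals stabilizes.

f_1 = -2x_1x_2 + 3x_1 - 2, LT = x_1x_2.
f_2 = -2x_1^{2} - 4x_1x_2 - 3x_1 + 5x_2 + 17, LT = x_1^{2}.

S(f_1,f_2): lcm = x_1^{2}x_2. S = -2x_1x_2^{2} - \tfrac{3}{2}x_1^{2} - \tfrac{3}{2}x_1x_2 + \tfrac{5}{2}x_2^{2} + x_1 + \tfrac{17}{2}x_2.
  reduce S modulo (f_1, f_2):
  remainder \tfrac{5}{2}x_2^{2} + x_1 + \tfrac{27}{4}x_2 - \tfrac{45}{4} ≠ 0; add g_3 = \tfrac{5}{2}x_2^{2} + x_1 + \tfrac{27}{4}x_2 - \tfrac{45}{4} to the basis.

The other S-polynomials (S(f_1,g_3), S(f_2,g_3)) all reduce to 0 modulo the current basis, so we have a Gröbner basis.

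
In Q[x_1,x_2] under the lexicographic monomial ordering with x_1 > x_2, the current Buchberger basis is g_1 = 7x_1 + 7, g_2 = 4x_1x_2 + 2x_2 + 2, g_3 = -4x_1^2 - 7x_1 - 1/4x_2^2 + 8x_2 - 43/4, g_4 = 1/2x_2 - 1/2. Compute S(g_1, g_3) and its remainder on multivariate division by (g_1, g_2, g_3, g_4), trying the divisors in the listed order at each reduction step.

S(g_1, g_3) = -3/4x_1 - 1/16x_2^2 + 2x_2 - 43/16; remainder on division = 0.

lcm(LM(g_1), LM(g_3)) = x_1^2.
S = (lcm/LT(g_1))·g_1 − (lcm/LT(g_3))·g_3 = -3/4x_1 - 1/16x_2^2 + 2x_2 - 43/16.
Reduce S modulo (g_1, g_2, g_3, g_4) in that order:
  leading term x_1: subtract (-3/28)·g_1 from -3/4x_1 - 1/16x_2^2 + 2x_2 - 43/16 → -1/16x_2^2 + 2x_2 - 31/16
  leading term x_2^2: subtract (-1/8x_2)·g_4 from -1/16x_2^2 + 2x_2 - 31/16 → 31/16x_2 - 31/16
  leading term x_2: subtract (31/8)·g_4 from 31/16x_2 - 31/16 → 0
The remainder is 0, so this S-polynomial contributes no new basis element.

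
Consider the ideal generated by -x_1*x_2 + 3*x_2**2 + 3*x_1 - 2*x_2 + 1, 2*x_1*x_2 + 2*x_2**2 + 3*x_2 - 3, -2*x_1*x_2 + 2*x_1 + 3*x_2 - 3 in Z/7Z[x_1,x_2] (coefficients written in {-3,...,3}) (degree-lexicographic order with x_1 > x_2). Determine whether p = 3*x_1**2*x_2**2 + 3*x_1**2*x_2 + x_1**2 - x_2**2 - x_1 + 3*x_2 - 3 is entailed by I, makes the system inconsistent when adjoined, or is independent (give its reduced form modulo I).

3*x_1**2*x_2**2 + 3*x_1**2*x_2 + x_1**2 - x_2**2 - x_1 + 3*x_2 - 3 is independent of I; its normal form modulo I is -x_2 + 1.

First compute the reduced Gröbner basis of I by Buchberger's algorithm.
f_1 = -x_1*x_2 + 3*x_2**2 + 3*x_1 - 2*x_2 + 1, LT = x_1*x_2.
f_2 = 2*x_1*x_2 + 2*x_2**2 + 3*x_2 - 3, LT = x_1*x_2.
f_3 = -2*x_1*x_2 + 2*x_1 + 3*x_2 - 3, LT = x_1*x_2.

S(f_1,f_2): lcm = x_1*x_2. S = 3*x_2**2 - 3*x_1 - 3*x_2 - 3.
  leading term x_2**2: no divisor's leading term divides it; move 3*x_2**2 to the remainder.
  leading term x_1: no divisor's leading term divides it; move -3*x_1 to the remainder.
  leading term x_2: no divisor's leading term divides it; move -3*x_2 to the remainder.
  leading term 1: no divisor's leading term divides it; move -3 to the remainder.
  remainder 3*x_2**2 - 3*x_1 - 3*x_2 - 3 ≠ 0; add h_4 = 3*x_2**2 - 3*x_1 - 3*x_2 - 3 to the basis.

S(f_1,f_3): lcm = x_1*x_2. S = -3*x_2**2 - 2*x_1 + 1.
  leading term x_2**2: subtract (-1)·h_4 from -3*x_2**2 - 2*x_1 + 1 → 2*x_1 - 3*x_2 - 2
  leading term x_1: no divisor's leading term divides it; move 2*x_1 to the remainder.
  leading term x_2: no divisor's leading term divides it; move -3*x_2 to the remainder.
  leading term 1: no divisor's leading term divides it; move -2 to the remainder.
  remainder 2*x_1 - 3*x_2 - 2 ≠ 0; add h_5 = 2*x_1 - 3*x_2 - 2 to the basis.

The other S-polynomials (S(f_2,f_3), S(f_1,h_4), S(f_2,h_4), S(f_3,h_4), S(f_1,h_5), S(f_2,h_5), S(f_3,h_5), S(h_4,h_5)) all reduce to 0 modulo the current basis, so we have a Gröbner basis.
Inter-reduce: drop elements whose leading term is divisible by another's, tail-reduce, and make monic.
Reduced Gröbner basis: {x_2**2 + x_2 - 2, x_1 + 2*x_2 - 1}.
Label its elements g_1 = x_2**2 + x_2 - 2, g_2 = x_1 + 2*x_2 - 1.

Reduce p = 3*x_1**2*x_2**2 + 3*x_1**2*x_2 + x_1**2 - x_2**2 - x_1 + 3*x_2 - 3 modulo G:
  leading term x_1**2*x_2**2: subtract (3*x_1**2)·g_1 from 3*x_1**2*x_2**2 + 3*x_1**2*x_2 + x_1**2 - x_2**2 - x_1 + 3*x_2 - 3 → -x_2**2 - x_1 + 3*x_2 - 3
  leading term x_2**2: subtract (-1)·g_1 from -x_2**2 - x_1 + 3*x_2 - 3 → -x_1 - 3*x_2 + 2
  leading term x_1: subtract (-1)·g_2 from -x_1 - 3*x_2 + 2 → -x_2 + 1
  leading term x_2: no divisor's leading term divides it; move -x_2 to the remainder.
  leading term 1: no divisor's leading term divides it; move 1 to the remainder.
  normal form = -x_2 + 1.
The normal form is nonzero, so p ∉ I. Since p minus its normal form lies in I, I + (p) = I + (r) where r = -x_2 + 1; decide whether this ideal is the whole ring.
Run Buchberger on G together with r (pairs among the g_i already reduce to 0 since G is a Gröbner basis):
g_1 = x_2**2 + x_2 - 2, LT = x_2**2.
g_2 = x_1 + 2*x_2 - 1, LT = x_1.
r = -x_2 + 1, LT = x_2.

The S-polynomials (S(g_1,g_2), S(g_1,r), S(g_2,r)) all reduce to 0 modulo the current basis, so we have a Gröbner basis.
Inter-reduce: drop elements whose leading term is divisible by another's, tail-reduce, and make monic.
Reduced Gröbner basis: {x_1 + 1, x_2 - 1}.
The reduced Gröbner basis of I + (p) is {x_1 + 1, x_2 - 1} ≠ {1}, a proper ideal, so the enlarged system stays consistent: p is independent of I, with normal form -x_2 + 1.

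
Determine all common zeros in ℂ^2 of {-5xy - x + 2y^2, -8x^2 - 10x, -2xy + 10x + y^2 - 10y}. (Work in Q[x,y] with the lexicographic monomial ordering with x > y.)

Compute a lex Gröbner basis by Buchberger's algorithm.
f_1 = -5xy - x + 2y^2, LT = xy.
f_2 = -8x^2 - 10x, LT = x^2.
f_3 = -2xy + 10x + y^2 - 10y, LT = xy.

S(f_1,f_2): lcm = x^2y. S = 1/5x^2 - 2/5xy^2 - 5/4xy.
  leading term x^2: subtract (-1/40)·f_2 from 1/5x^2 - 2/5xy^2 - 5/4xy → -2/5xy^2 - 5/4xy - 1/4x
  leading term xy^2: subtract (2/25y)·f_1 from -2/5xy^2 - 5/4xy - 1/4x → -117/100xy - 1/4x - 4/25y^3
  leading term xy: subtract (117/500)·f_1 from -117/100xy - 1/4x - 4/25y^3 → -2/125x - 4/25y^3 - 117/250y^2
  leading term x: no divisor's leading term divides it; move -2/125x to the remainder.
  leading term y^3: no divisor's leading term divides it; move -4/25y^3 to the remainder.
  leading term y^2: no divisor's leading term divides it; move -117/250y^2 to the remainder.
  remainder -2/125x - 4/25y^3 - 117/250y^2 ≠ 0; add h_4 = -2/125x - 4/25y^3 - 117/250y^2 to the basis.

S(f_1,f_3): lcm = xy. S = 26/5x + 1/10y^2 - 5y.
  leading term x: subtract (-325)·h_4 from 26/5x + 1/10y^2 - 5y → -52y^3 - 152y^2 - 5y
  leading term y^3: no divisor's leading term divides it; move -52y^3 to the remainder.
  leading term y^2: no divisor's leading term divides it; move -152y^2 to the remainder.
  leading term y: no divisor's leading term divides it; move -5y to the remainder.
  remainder -52y^3 - 152y^2 - 5y ≠ 0; add h_5 = -52y^3 - 152y^2 - 5y to the basis.

S(f_2,f_3): lcm = x^2y. S = 5x^2 + 1/2xy^2 - 15/4xy.
  leading term x^2: subtract (-5/8)·f_2 from 5x^2 + 1/2xy^2 - 15/4xy → 1/2xy^2 - 15/4xy - 25/4x
  leading term xy^2: subtract (-1/10y)·f_1 from 1/2xy^2 - 15/4xy - 25/4x → -77/20xy - 25/4x + 1/5y^3
  leading term xy: subtract (77/100)·f_1 from -77/20xy - 25/4x + 1/5y^3 → -137/25x + 1/5y^3 - 77/50y^2
  leading term x: subtract (685/2)·h_4 from -137/25x + 1/5y^3 - 77/50y^2 → 55y^3 + 635/4y^2
  leading term y^3: subtract (-55/52)·h_5 from 55y^3 + 635/4y^2 → -105/52y^2 - 275/52y
  leading term y^2: no divisor's leading term divides it; move -105/52y^2 to the remainder.
  leading term y: no divisor's leading term divides it; move -275/52y to the remainder.
  remainder -105/52y^2 - 275/52y ≠ 0; add h_6 = -105/52y^2 - 275/52y to the basis.

S(f_1,h_4): lcm = xy. S = 1/5x - 10y^4 - 117/4y^3 - 2/5y^2.
  leading term x: subtract (-25/2)·h_4 from 1/5x - 10y^4 - 117/4y^3 - 2/5y^2 → -10y^4 - 125/4y^3 - 25/4y^2
  leading term y^4: subtract (5/26y)·h_5 from -10y^4 - 125/4y^3 - 25/4y^2 → -105/52y^3 - 275/52y^2
  leading term y^3: subtract (105/2704)·h_5 from -105/52y^3 - 275/52y^2 → 415/676y^2 + 525/2704y
  leading term y^2: subtract (-83/273)·h_6 from 415/676y^2 + 525/2704y → -475/336y
  leading term y: no divisor's leading term divides it; move -475/336y to the remainder.
  remainder -475/336y ≠ 0; add h_7 = -475/336y to the basis.

The other S-polynomials (S(f_2,h_4), S(f_3,h_4), S(f_1,h_5), S(f_2,h_5), S(f_3,h_5), S(h_4,h_5), S(f_1,h_6), S(f_2,h_6), S(f_3,h_6), S(h_4,h_6), S(h_5,h_6), S(f_1,h_7), S(f_2,h_7), S(f_3,h_7), S(h_4,h_7), S(h_5,h_7), S(h_6,h_7)) all reduce to 0 modulo the current basis, so we have a Gröbner basis.
Inter-reduce: drop elements whose leading term is divisible by another's, tail-reduce, and make monic.
Reduced Gröbner basis: {x, y}.

The lex basis is triangular: the last element involves only y. Solving y = 0 gives y ∈ {0}; substituting each value into the earlier elements determines the remaining variables.
  y = 0: the earlier basis element becomes x = 0, giving x = 0 — point (0, 0).
Substituting each solution back into the original system confirms all equations vanish.

{(0, 0)}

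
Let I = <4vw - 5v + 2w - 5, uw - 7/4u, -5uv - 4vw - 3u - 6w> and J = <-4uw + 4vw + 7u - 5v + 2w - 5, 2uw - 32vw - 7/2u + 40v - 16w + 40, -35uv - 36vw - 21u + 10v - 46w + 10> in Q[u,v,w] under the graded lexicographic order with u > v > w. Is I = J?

Yes, the ideals are equal.

Since reduced Gröbner bases are canonical representatives of ideals under a given ordering, it suffices to compute and compare them.
Buchberger on the first generating set:
f_1 = 4vw - 5v + 2w - 5, LT = vw.
f_2 = uw - 7/4u, LT = uw.
f_3 = -5uv - 4vw - 3u - 6w, LT = uv.

S(f_1,f_2): lcm = uvw. S = 1/2uv + 1/2uw - 5/4u.
  leading term uv: subtract (-1/10)·f_3 from 1/2uv + 1/2uw - 5/4u → 1/2uw - 2/5vw - 31/20u - 3/5w
  leading term uw: subtract (1/2)·f_2 from 1/2uw - 2/5vw - 31/20u - 3/5w → -2/5vw - 27/40u - 3/5w
  leading term vw: subtract (-1/10)·f_1 from -2/5vw - 27/40u - 3/5w → -27/40u - 1/2v - 2/5w - 1/2
  leading term u: no divisor's leading term divides it; move -27/40u to the remainder.
  leading term v: no divisor's leading term divides it; move -1/2v to the remainder.
  leading term w: no divisor's leading term divides it; move -2/5w to the remainder.
  leading term 1: no divisor's leading term divides it; move -1/2 to the remainder.
  remainder -27/40u - 1/2v - 2/5w - 1/2 ≠ 0; add g_4 = -27/40u - 1/2v - 2/5w - 1/2 to the basis.

S(f_1,f_3): lcm = uvw. S = -4/5vw^2 - 5/4uv - 1/10uw - 6/5w^2 - 5/4u.
  leading term vw^2: subtract (-1/5w)·f_1 from -4/5vw^2 - 5/4uv - 1/10uw - 6/5w^2 - 5/4u → -5/4uv - 1/10uw - vw - 4/5w^2 - 5/4u - w
  leading term uv: subtract (1/4)·f_3 from -5/4uv - 1/10uw - vw - 4/5w^2 - 5/4u - w → -1/10uw - 4/5w^2 - 1/2u + 1/2w
  leading term uw: subtract (-1/10)·f_2 from -1/10uw - 4/5w^2 - 1/2u + 1/2w → -4/5w^2 - 27/40u + 1/2w
  leading term w^2: no divisor's leading term divides it; move -4/5w^2 to the remainder.
  leading term u: subtract (1)·g_4 from -27/40u + 1/2w → 1/2v + 9/10w + 1/2
  leading term v: no divisor's leading term divides it; move 1/2v to the remainder.
  leading term w: no divisor's leading term divides it; move 9/10w to the remainder.
  leading term 1: no divisor's leading term divides it; move 1/2 to the remainder.
  remainder -4/5w^2 + 1/2v + 9/10w + 1/2 ≠ 0; add g_5 = -4/5w^2 + 1/2v + 9/10w + 1/2 to the basis.

S(f_3,g_4): lcm = uv. S = -20/27v^2 + 28/135vw + 3/5u - 20/27v + 6/5w.
  leading term v^2: no divisor's leading term divides it; move -20/27v^2 to the remainder.
  leading term vw: subtract (7/135)·f_1 from 28/135vw + 3/5u - 20/27v + 6/5w → 3/5u - 13/27v + 148/135w + 7/27
  leading term u: subtract (-8/9)·g_4 from 3/5u - 13/27v + 148/135w + 7/27 → -25/27v + 20/27w - 5/27
  leading term v: no divisor's leading term divides it; move -25/27v to the remainder.
  leading term w: no divisor's leading term divides it; move 20/27w to the remainder.
  leading term 1: no divisor's leading term divides it; move -5/27 to the remainder.
  remainder -20/27v^2 - 25/27v + 20/27w - 5/27 ≠ 0; add g_6 = -20/27v^2 - 25/27v + 20/27w - 5/27 to the basis.

The other S-polynomials (S(f_2,f_3), S(f_1,g_4), S(f_2,g_4), S(f_1,g_5), S(f_2,g_5), S(f_3,g_5), S(g_4,g_5), S(f_1,g_6), S(f_2,g_6), S(f_3,g_6), S(g_4,g_6), S(g_5,g_6)) all reduce to 0 modulo the current basis, so we have a Gröbner basis.
Inter-reduce: drop elements whose leading term is divisible by another's, tail-reduce, and make monic.
Reduced Gröbner basis: {v^2 + 5/4v - w + 1/4, vw - 5/4v + 1/2w - 5/4, w^2 - 5/8v - 9/8w - 5/8, u + 20/27v + 16/27w + 20/27}.

Buchberger on the second generating set:
h_1 = -4uw + 4vw + 7u - 5v + 2w - 5, LT = uw.
h_2 = 2uw - 32vw - 7/2u + 40v - 16w + 40, LT = uw.
h_3 = -35uv - 36vw - 21u + 10v - 46w + 10, LT = uv.

S(h_1,h_2): lcm = uw. S = 15vw - 75/4v + 15/2w - 75/4.
  leading term vw: no divisor's leading term divides it; move 15vw to the remainder.
  leading term v: no divisor's leading term divides it; move -75/4v to the remainder.
  leading term w: no divisor's leading term divides it; move 15/2w to the remainder.
  leading term 1: no divisor's leading term divides it; move -75/4 to the remainder.
  remainder 15vw - 75/4v + 15/2w - 75/4 ≠ 0; add k_4 = 15vw - 75/4v + 15/2w - 75/4 to the basis.

S(h_1,h_3): lcm = uvw. S = -v^2w - 36/35vw^2 - 7/4uv - 3/5uw + 5/4v^2 - 3/14vw - 46/35w^2 + 5/4v + 2/7w.
  leading term v^2w: subtract (-1/15v)·k_4 from -v^2w - 36/35vw^2 - 7/4uv - 3/5uw + 5/4v^2 - 3/14vw - 46/35w^2 + 5/4v + 2/7w → -36/35vw^2 - 7/4uv - 3/5uw + 2/7vw - 46/35w^2 + 2/7w
  leading term vw^2: subtract (-12/175w)·k_4 from -36/35vw^2 - 7/4uv - 3/5uw + 2/7vw - 46/35w^2 + 2/7w → -7/4uv - 3/5uw - vw - 4/5w^2 - w
  leading term uv: subtract (1/20)·h_3 from -7/4uv - 3/5uw - vw - 4/5w^2 - w → -3/5uw + 4/5vw - 4/5w^2 + 21/20u - 1/2v + 13/10w - 1/2
  leading term uw: subtract (3/20)·h_1 from -3/5uw + 4/5vw - 4/5w^2 + 21/20u - 1/2v + 13/10w - 1/2 → 1/5vw - 4/5w^2 + 1/4v + w + 1/4
  leading term vw: subtract (1/75)·k_4 from 1/5vw - 4/5w^2 + 1/4v + w + 1/4 → -4/5w^2 + 1/2v + 9/10w + 1/2
  leading term w^2: no divisor's leading term divides it; move -4/5w^2 to the remainder.
  leading term v: no divisor's leading term divides it; move 1/2v to the remainder.
  leading term w: no divisor's leading term divides it; move 9/10w to the remainder.
  leading term 1: no divisor's leading term divides it; move 1/2 to the remainder.
  remainder -4/5w^2 + 1/2v + 9/10w + 1/2 ≠ 0; add k_5 = -4/5w^2 + 1/2v + 9/10w + 1/2 to the basis.

S(h_1,k_4): lcm = uvw. S = -v^2w - 1/2uv - 1/2uw + 5/4v^2 - 1/2vw + 5/4u + 5/4v.
  leading term v^2w: subtract (-1/15v)·k_4 from -v^2w - 1/2uv - 1/2uw + 5/4v^2 - 1/2vw + 5/4u + 5/4v → -1/2uv - 1/2uw + 5/4u
  leading term uv: subtract (1/70)·h_3 from -1/2uv - 1/2uw + 5/4u → -1/2uw + 18/35vw + 31/20u - 1/7v + 23/35w - 1/7
  leading term uw: subtract (1/8)·h_1 from -1/2uw + 18/35vw + 31/20u - 1/7v + 23/35w - 1/7 → 1/70vw + 27/40u + 27/56v + 57/140w + 27/56
  leading term vw: subtract (1/1050)·k_4 from 1/70vw + 27/40u + 27/56v + 57/140w + 27/56 → 27/40u + 1/2v + 2/5w + 1/2
  leading term u: no divisor's leading term divides it; move 27/40u to the remainder.
  leading term v: no divisor's leading term divides it; move 1/2v to the remainder.
  leading term w: no divisor's leading term divides it; move 2/5w to the remainder.
  leading term 1: no divisor's leading term divides it; move 1/2 to the remainder.
  remainder 27/40u + 1/2v + 2/5w + 1/2 ≠ 0; add k_6 = 27/40u + 1/2v + 2/5w + 1/2 to the basis.

S(k_4,k_5): lcm = vw^2. S = 5/8v^2 - 1/8vw + 1/2w^2 + 5/8v - 5/4w.
  leading term v^2: no divisor's leading term divides it; move 5/8v^2 to the remainder.
  leading term vw: subtract (-1/120)·k_4 from -1/8vw + 1/2w^2 + 5/8v - 5/4w → 1/2w^2 + 15/32v - 19/16w - 5/32
  leading term w^2: subtract (-5/8)·k_5 from 1/2w^2 + 15/32v - 19/16w - 5/32 → 25/32v - 5/8w + 5/32
  leading term v: no divisor's leading term divides it; move 25/32v to the remainder.
  leading term w: no divisor's leading term divides it; move -5/8w to the remainder.
  leading term 1: no divisor's leading term divides it; move 5/32 to the remainder.
  remainder 5/8v^2 + 25/32v - 5/8w + 5/32 ≠ 0; add k_7 = 5/8v^2 + 25/32v - 5/8w + 5/32 to the basis.

The other S-polynomials (S(h_2,h_3), S(h_2,k_4), S(h_3,k_4), S(h_1,k_5), S(h_2,k_5), S(h_3,k_5), S(h_1,k_6), S(h_2,k_6), S(h_3,k_6), S(k_4,k_6), S(k_5,k_6), S(h_1,k_7), S(h_2,k_7), S(h_3,k_7), S(k_4,k_7), S(k_5,k_7), S(k_6,k_7)) all reduce to 0 modulo the current basis, so we have a Gröbner basis.
Inter-reduce: drop elements whose leading term is divisible by another's, tail-reduce, and make monic.
Reduced Gröbner basis: {v^2 + 5/4v - w + 1/4, vw - 5/4v + 1/2w - 5/4, w^2 - 5/8v - 9/8w - 5/8, u + 20/27v + 16/27w + 20/27}.

These coincide, so the ideals are equal.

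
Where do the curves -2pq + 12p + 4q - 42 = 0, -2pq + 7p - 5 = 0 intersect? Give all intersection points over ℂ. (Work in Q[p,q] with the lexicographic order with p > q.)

{(5, 3), (-2/5, 39/4)}

Compute a lex Gröbner basis by Buchberger's algorithm.
f_1 = -2pq + 12p + 4q - 42, LT = pq.
f_2 = -2pq + 7p - 5, LT = pq.

S(f_1,f_2): lcm = pq. S = -\tfrac{5}{2}p - 2q + \tfrac{37}{2}.
  reduce S modulo (f_1, f_2):
  remainder -\tfrac{5}{2}p - 2q + \tfrac{37}{2} ≠ 0; add h_3 = -\tfrac{5}{2}p - 2q + \tfrac{37}{2} to the basis.

S(f_1,h_3): lcm = pq. S = -6p - \tfrac{4}{5}q^{2} + \tfrac{27}{5}q + 21.
  reduce S modulo (f_1, f_2, h_3):
  remainder -\tfrac{4}{5}q^{2} + \tfrac{51}{5}q - \tfrac{117}{5} ≠ 0; add h_4 = -\tfrac{4}{5}q^{2} + \tfrac{51}{5}q - \tfrac{117}{5} to the basis.

The other S-polynomials (S(f_2,h_3), S(f_1,h_4), S(f_2,h_4), S(h_3,h_4)) all reduce to 0 modulo the current basis, so we have a Gröbner basis.
Inter-reduce: drop elements whose leading term is divisible by another's, tail-reduce, and make monic.
Reduced Gröbner basis: {p + \tfrac{4}{5}q - \tfrac{37}{5}, q^{2} - \tfrac{51}{4}q + \tfrac{117}{4}}.

Elimination: the polynomial q^{2} - \tfrac{51}{4}q + \tfrac{117}{4} lies in the elimination ideal for q, so q ∈ {3, 39/4}. For each such q, the remaining basis elements (now univariate) give the rest of the solution.
  q = 3: the earlier basis element becomes p - 5 = 0, giving p = 5 — point (5, 3).
  q = 39/4: the earlier basis element becomes p + \tfrac{2}{5} = 0, giving p = -2/5 — point (-2/5, 39/4).
Zero-dimensionality of the ideal guarantees finitely many solutions over ℂ.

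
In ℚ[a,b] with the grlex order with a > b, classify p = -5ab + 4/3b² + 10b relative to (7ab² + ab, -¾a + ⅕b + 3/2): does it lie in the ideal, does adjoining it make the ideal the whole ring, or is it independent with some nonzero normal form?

-5ab + 4/3b² + 10b lies in I (it reduces to 0).

First compute the reduced Gröbner basis of I by Buchberger's algorithm.
f_1 = 7ab² + ab, LT = ab².
f_2 = -¾a + ⅕b + 3/2, LT = a.

S(f_1,f_2): lcm = ab². S = 4/15b³ + 1/7ab + 2b².
  leading term b³: no divisor's leading term divides it; move 4/15b³ to the remainder.
  leading term ab: subtract (-4/21b)·f_2 from 1/7ab + 2b² → 214/105b² + 2/7b
  leading term b²: no divisor's leading term divides it; move 214/105b² to the remainder.
  leading term b: no divisor's leading term divides it; move 2/7b to the remainder.
  remainder 4/15b³ + 214/105b² + 2/7b ≠ 0; add h_3 = 4/15b³ + 214/105b² + 2/7b to the basis.

The other S-polynomials (S(f_1,h_3), S(f_2,h_3)) all reduce to 0 modulo the current basis, so we have a Gröbner basis.
Inter-reduce: drop elements whose leading term is divisible by another's, tail-reduce, and make monic.
Reduced Gröbner basis: {b³ + 107/14b² + 15/14b, a - 4/15b - 2}.
Label its elements g_1 = b³ + 107/14b² + 15/14b, g_2 = a - 4/15b - 2.

Reduce p = -5ab + 4/3b² + 10b modulo G:
  leading term ab: subtract (-5b)·g_2 from -5ab + 4/3b² + 10b → 0
  normal form = 0.
Since the normal form is 0, p ∈ I.

The remainder on division by a Gröbner basis is unique — it is the normal form.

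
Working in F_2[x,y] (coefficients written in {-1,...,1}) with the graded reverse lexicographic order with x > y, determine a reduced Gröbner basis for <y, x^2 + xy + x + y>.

G = {x^2 + x, y}

f_1 = y, LT = y.
f_2 = x^2 + xy + x + y, LT = x^2.

The S-polynomials (S(f_1,f_2)) all reduce to 0 modulo the current basis, so we have a Gröbner basis.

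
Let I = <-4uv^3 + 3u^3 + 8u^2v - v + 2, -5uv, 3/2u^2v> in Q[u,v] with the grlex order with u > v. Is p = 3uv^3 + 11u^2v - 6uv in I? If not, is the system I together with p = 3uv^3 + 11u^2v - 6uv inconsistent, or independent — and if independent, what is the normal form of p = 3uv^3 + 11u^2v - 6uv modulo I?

First compute the reduced Gröbner basis of I by Buchberger's algorithm.
f_1 = -4uv^3 + 3u^3 + 8u^2v - v + 2, LT = uv^3.
f_2 = -5uv, LT = uv.
f_3 = 3/2u^2v, LT = u^2v.

S(f_1,f_2): lcm = uv^3. S = -3/4u^3 - 2u^2v + 1/4v - 1/2.
  leading term u^3: no divisor's leading term divides it; move -3/4u^3 to the remainder.
  leading term u^2v: subtract (2/5u)·f_2 from -2u^2v + 1/4v - 1/2 → 1/4v - 1/2
  leading term v: no divisor's leading term divides it; move 1/4v to the remainder.
  leading term 1: no divisor's leading term divides it; move -1/2 to the remainder.
  remainder -3/4u^3 + 1/4v - 1/2 ≠ 0; add h_4 = -3/4u^3 + 1/4v - 1/2 to the basis.

S(f_1,h_4): lcm = u^3v^3. S = -3/4u^5 - 2u^4v + 1/3v^4 + 1/4u^2v - 2/3v^3 - 1/2u^2.
  leading term u^5: subtract (u^2)·h_4 from -3/4u^5 - 2u^4v + 1/3v^4 + 1/4u^2v - 2/3v^3 - 1/2u^2 → -2u^4v + 1/3v^4 - 2/3v^3
  leading term u^4v: subtract (2/5u^3)·f_2 from -2u^4v + 1/3v^4 - 2/3v^3 → 1/3v^4 - 2/3v^3
  leading term v^4: no divisor's leading term divides it; move 1/3v^4 to the remainder.
  leading term v^3: no divisor's leading term divides it; move -2/3v^3 to the remainder.
  remainder 1/3v^4 - 2/3v^3 ≠ 0; add h_5 = 1/3v^4 - 2/3v^3 to the basis.

S(f_2,h_4): lcm = u^3v. S = 1/3v^2 - 2/3v.
  leading term v^2: no divisor's leading term divides it; move 1/3v^2 to the remainder.
  leading term v: no divisor's leading term divides it; move -2/3v to the remainder.
  remainder 1/3v^2 - 2/3v ≠ 0; add h_6 = 1/3v^2 - 2/3v to the basis.

The other S-polynomials (S(f_1,f_3), S(f_2,f_3), S(f_3,h_4), S(f_1,h_5), S(f_2,h_5), S(f_3,h_5), S(h_4,h_5), S(f_1,h_6), S(f_2,h_6), S(f_3,h_6), S(h_4,h_6), S(h_5,h_6)) all reduce to 0 modulo the current basis, so we have a Gröbner basis.
Inter-reduce: drop elements whose leading term is divisible by another's, tail-reduce, and make monic.
Reduced Gröbner basis: {u^3 - 1/3v + 2/3, uv, v^2 - 2v}.
Label its elements g_1 = u^3 - 1/3v + 2/3, g_2 = uv, g_3 = v^2 - 2v.

Reduce p = 3uv^3 + 11u^2v - 6uv modulo G:
  leading term uv^3: subtract (3v^2)·g_2 from 3uv^3 + 11u^2v - 6uv → 11u^2v - 6uv
  leading term u^2v: subtract (11u)·g_2 from 11u^2v - 6uv → -6uv
  leading term uv: subtract (-6)·g_2 from -6uv → 0
  normal form = 0.
Since the normal form is 0, p ∈ I.

3uv^3 + 11u^2v - 6uv lies in I (it reduces to 0).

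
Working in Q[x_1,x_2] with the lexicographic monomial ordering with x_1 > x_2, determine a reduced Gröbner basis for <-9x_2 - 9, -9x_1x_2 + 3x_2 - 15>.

G = {x_1 - 2, x_2 + 1}

f_1 = -9x_2 - 9, LT = x_2.
f_2 = -9x_1x_2 + 3x_2 - 15, LT = x_1x_2.

S(f_1,f_2): lcm = x_1x_2. S = x_1 + 1/3x_2 - 5/3.
  leading term x_1: no divisor's leading term divides it; move x_1 to the remainder.
  leading term x_2: subtract (-1/27)·f_1 from 1/3x_2 - 5/3 → -2
  leading term 1: no divisor's leading term divides it; move -2 to the remainder.
  remainder x_1 - 2 ≠ 0; add g_3 = x_1 - 2 to the basis.

The other S-polynomials (S(f_1,g_3), S(f_2,g_3)) all reduce to 0 modulo the current basis, so we have a Gröbner basis.
Inter-reduce: drop elements whose leading term is divisible by another's, tail-reduce, and make monic.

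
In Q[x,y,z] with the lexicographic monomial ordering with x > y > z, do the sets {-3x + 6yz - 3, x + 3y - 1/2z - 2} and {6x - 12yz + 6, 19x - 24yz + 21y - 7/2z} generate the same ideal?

For a fixed monomial order, each ideal has a unique reduced Gröbner basis; comparing bases decides equality.
Buchberger on the first generating set:
f_1 = -3x + 6yz - 3, LT = x.
f_2 = x + 3y - 1/2z - 2, LT = x.

S(f_1,f_2): lcm = x. S = -2yz - 3y + 1/2z + 3.
  leading term yz: no divisor's leading term divides it; move -2yz to the remainder.
  leading term y: no divisor's leading term divides it; move -3y to the remainder.
  leading term z: no divisor's leading term divides it; move 1/2z to the remainder.
  leading term 1: no divisor's leading term divides it; move 3 to the remainder.
  remainder -2yz - 3y + 1/2z + 3 ≠ 0; add g_3 = -2yz - 3y + 1/2z + 3 to the basis.

S(f_1,g_3): leading monomials are coprime, so the S-polynomial reduces to 0 (Buchberger's first criterion).
S(f_2,g_3): leading monomials are coprime, so the S-polynomial reduces to 0 (Buchberger's first criterion).
Every S-polynomial of the final basis reduces to 0, so we have a Gröbner basis.
Inter-reduce: drop elements whose leading term is divisible by another's, tail-reduce, and make monic.
Reduced Gröbner basis: {x + 3y - 1/2z - 2, yz + 3/2y - 1/4z - 3/2}.

Buchberger on the second generating set:
h_1 = 6x - 12yz + 6, LT = x.
h_2 = 19x - 24yz + 21y - 7/2z, LT = x.

S(h_1,h_2): lcm = x. S = -14/19yz - 21/19y + 7/38z + 1.
  leading term yz: no divisor's leading term divides it; move -14/19yz to the remainder.
  leading term y: no divisor's leading term divides it; move -21/19y to the remainder.
  leading term z: no divisor's leading term divides it; move 7/38z to the remainder.
  leading term 1: no divisor's leading term divides it; move 1 to the remainder.
  remainder -14/19yz - 21/19y + 7/38z + 1 ≠ 0; add k_3 = -14/19yz - 21/19y + 7/38z + 1 to the basis.

S(h_1,k_3): leading monomials are coprime, so the S-polynomial reduces to 0 (Buchberger's first criterion).
S(h_2,k_3): leading monomials are coprime, so the S-polynomial reduces to 0 (Buchberger's first criterion).
Every S-polynomial of the final basis reduces to 0, so we have a Gröbner basis.
Inter-reduce: drop elements whose leading term is divisible by another's, tail-reduce, and make monic.
Reduced Gröbner basis: {x + 3y - 1/2z - 12/7, yz + 3/2y - 1/4z - 19/14}.

Since the reduced bases disagree, the two ideals are not the same.

No, the ideals differ.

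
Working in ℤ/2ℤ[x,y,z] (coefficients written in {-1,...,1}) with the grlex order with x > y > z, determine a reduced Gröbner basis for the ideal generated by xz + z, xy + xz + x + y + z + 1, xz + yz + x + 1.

G = {x² + 1, xy + x + y + 1, xz + z, yz + x + z + 1}

f_1 = xz + z, LT = xz.
f_2 = xy + xz + x + y + z + 1, LT = xy.
f_3 = xz + yz + x + 1, LT = xz.

S(f_1,f_3): lcm = xz. S = yz + x + z + 1.
  leading term yz: no divisor's leading term divides it; move yz to the remainder.
  leading term x: no divisor's leading term divides it; move x to the remainder.
  leading term z: no divisor's leading term divides it; move z to the remainder.
  leading term 1: no divisor's leading term divides it; move 1 to the remainder.
  remainder yz + x + z + 1 ≠ 0; add g_4 = yz + x + z + 1 to the basis.

S(f_1,g_4): lcm = xyz. S = x² + xz + yz + x.
  leading term x²: no divisor's leading term divides it; move x² to the remainder.
  leading term xz: subtract (1)·f_1 from xz + yz + x → yz + x + z
  leading term yz: subtract (1)·g_4 from yz + x + z → 1
  leading term 1: no divisor's leading term divides it; move 1 to the remainder.
  remainder x² + 1 ≠ 0; add g_5 = x² + 1 to the basis.

The other S-polynomials (S(f_1,f_2), S(f_2,f_3), S(f_2,g_4), S(f_3,g_4), S(f_1,g_5), S(f_2,g_5), S(f_3,g_5), S(g_4,g_5)) all reduce to 0 modulo the current basis, so we have a Gröbner basis.
Inter-reduce: drop elements whose leading term is divisible by another's, tail-reduce, and make monic.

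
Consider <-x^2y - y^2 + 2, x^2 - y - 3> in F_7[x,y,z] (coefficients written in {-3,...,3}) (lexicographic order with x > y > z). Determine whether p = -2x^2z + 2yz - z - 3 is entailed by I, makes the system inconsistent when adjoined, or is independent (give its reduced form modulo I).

First compute the reduced Gröbner basis of I by Buchberger's algorithm.
f_1 = -x^2y - y^2 + 2, LT = x^2y.
f_2 = x^2 - y - 3, LT = x^2.

S(f_1,f_2): lcm = x^2y. S = 2y^2 + 3y - 2.
  leading term y^2: no divisor's leading term divides it; move 2y^2 to the remainder.
  leading term y: no divisor's leading term divides it; move 3y to the remainder.
  leading term 1: no divisor's leading term divides it; move -2 to the remainder.
  remainder 2y^2 + 3y - 2 ≠ 0; add h_3 = 2y^2 + 3y - 2 to the basis.

S(f_1,h_3): lcm = x^2y^2. S = 2x^2y + x^2 + y^3 - 2y.
  leading term x^2y: subtract (-2)·f_1 from 2x^2y + x^2 + y^3 - 2y → x^2 + y^3 - 2y^2 - 2y - 3
  leading term x^2: subtract (1)·f_2 from x^2 + y^3 - 2y^2 - 2y - 3 → y^3 - 2y^2 - y
  leading term y^3: subtract (-3y)·h_3 from y^3 - 2y^2 - y → 0
  remainder 0.

S(f_2,h_3): leading monomials are coprime, so the S-polynomial reduces to 0 (Buchberger's first criterion).
Every S-polynomial of the final basis reduces to 0, so we have a Gröbner basis.
Inter-reduce: drop elements whose leading term is divisible by another's, tail-reduce, and make monic.
Reduced Gröbner basis: {x^2 - y - 3, y^2 - 2y - 1}.
Label its elements g_1 = x^2 - y - 3, g_2 = y^2 - 2y - 1.

Reduce p = -2x^2z + 2yz - z - 3 modulo G:
  leading term x^2z: subtract (-2z)·g_1 from -2x^2z + 2yz - z - 3 → -3
  leading term 1: no divisor's leading term divides it; move -3 to the remainder.
  normal form = -3.
The normal form is nonzero, so p ∉ I. Since p minus its normal form lies in I, I + (p) = I + (r) where r = -3; decide whether this ideal is the whole ring.
Here r = -3 is a nonzero constant, hence a unit: 1 ∈ I + (p), the Gröbner basis of I + (p) is {1}, and the enlarged system has no common solution — adjoining p is inconsistent.

Ideal membership is decidable via reduction modulo a Gröbner basis.

Adjoining -2x^2z + 2yz - z - 3 makes the ideal the whole ring: the system is inconsistent.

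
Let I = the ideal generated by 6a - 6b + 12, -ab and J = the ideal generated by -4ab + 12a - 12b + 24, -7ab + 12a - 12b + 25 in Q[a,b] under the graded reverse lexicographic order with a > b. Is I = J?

Since reduced Gröbner bases are canonical representatives of ideals under a given ordering, it suffices to compute and compare them.
Buchberger on the first generating set:
f_1 = 6a - 6b + 12, LT = a.
f_2 = -ab, LT = ab.

S(f_1,f_2): lcm = ab. S = -b^{2} + 2b.
  leading term b^{2}: no divisor's leading term divides it; move -b^{2} to the remainder.
  leading term b: no divisor's leading term divides it; move 2b to the remainder.
  remainder -b^{2} + 2b ≠ 0; add g_3 = -b^{2} + 2b to the basis.

The other S-polynomials (S(f_1,g_3), S(f_2,g_3)) all reduce to 0 modulo the current basis, so we have a Gröbner basis.
Inter-reduce: drop elements whose leading term is divisible by another's, tail-reduce, and make monic.
Reduced Gröbner basis: {b^{2} - 2b, a - b + 2}.

Buchberger on the second generating set:
h_1 = -4ab + 12a - 12b + 24, LT = ab.
h_2 = -7ab + 12a - 12b + 25, LT = ab.

S(h_1,h_2): lcm = ab. S = -\tfrac{9}{7}a + \tfrac{9}{7}b - \tfrac{17}{7}.
  leading term a: no divisor's leading term divides it; move -\tfrac{9}{7}a to the remainder.
  leading term b: no divisor's leading term divides it; move \tfrac{9}{7}b to the remainder.
  leading term 1: no divisor's leading term divides it; move -\tfrac{17}{7} to the remainder.
  remainder -\tfrac{9}{7}a + \tfrac{9}{7}b - \tfrac{17}{7} ≠ 0; add k_3 = -\tfrac{9}{7}a + \tfrac{9}{7}b - \tfrac{17}{7} to the basis.

S(h_1,k_3): lcm = ab. S = b^{2} - 3a + \tfrac{10}{9}b - 6.
  leading term b^{2}: no divisor's leading term divides it; move b^{2} to the remainder.
  leading term a: subtract (\tfrac{7}{3})·k_3 from -3a + \tfrac{10}{9}b - 6 → -\tfrac{17}{9}b - \tfrac{1}{3}
  leading term b: no divisor's leading term divides it; move -\tfrac{17}{9}b to the remainder.
  leading term 1: no divisor's leading term divides it; move -\tfrac{1}{3} to the remainder.
  remainder b^{2} - \tfrac{17}{9}b - \tfrac{1}{3} ≠ 0; add k_4 = b^{2} - \tfrac{17}{9}b - \tfrac{1}{3} to the basis.

The other S-polynomials (S(h_2,k_3), S(h_1,k_4), S(h_2,k_4), S(k_3,k_4)) all reduce to 0 modulo the current basis, so we have a Gröbner basis.
Inter-reduce: drop elements whose leading term is divisible by another's, tail-reduce, and make monic.
Reduced Gröbner basis: {b^{2} - \tfrac{17}{9}b - \tfrac{1}{3}, a - b + \tfrac{17}{9}}.

Since the reduced bases disagree, the two ideals are not the same.

No, the ideals differ.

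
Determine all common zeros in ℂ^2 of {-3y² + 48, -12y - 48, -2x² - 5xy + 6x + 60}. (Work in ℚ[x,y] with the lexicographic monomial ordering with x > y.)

Compute a lex Gröbner basis by Buchberger's algorithm.
f_1 = -3y² + 48, LT = y².
f_2 = -12y - 48, LT = y.
f_3 = -2x² - 5xy + 6x + 60, LT = x².

The S-polynomials (S(f_1,f_2), S(f_1,f_3), S(f_2,f_3)) all reduce to 0 modulo the current basis, so we have a Gröbner basis.
Inter-reduce: drop elements whose leading term is divisible by another's, tail-reduce, and make monic.
Reduced Gröbner basis: {x² - 13x - 30, y + 4}.

Elimination: the polynomial y + 4 lies in the elimination ideal for y, so y ∈ {-4}. For each such y, the remaining basis elements (now univariate) give the rest of the solution.
  y = -4: the earlier basis element becomes x² - 13x - 30 = 0, giving x = -2, 15 — points (-2, -4), (15, -4).

{(-2, -4), (15, -4)}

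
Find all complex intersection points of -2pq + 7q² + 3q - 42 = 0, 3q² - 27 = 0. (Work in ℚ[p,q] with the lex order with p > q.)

{(-2, -3), (5, 3)}

Compute a lex Gröbner basis by Buchberger's algorithm.
f_1 = -2pq + 7q² + 3q - 42, LT = pq.
f_2 = 3q² - 27, LT = q².

S(f_1,f_2): lcm = pq². S = 9p - 7/2q³ - 3/2q² + 21q.
  reduce S modulo (f_1, f_2):
  remainder 9p - 21/2q - 27/2 ≠ 0; add h_3 = 9p - 21/2q - 27/2 to the basis.

The other S-polynomials (S(f_1,h_3), S(f_2,h_3)) all reduce to 0 modulo the current basis, so we have a Gröbner basis.
Inter-reduce: drop elements whose leading term is divisible by another's, tail-reduce, and make monic.
Reduced Gröbner basis: {p - 7/6q - 3/2, q² - 9}.

The lex basis is triangular: the last element involves only q. Solving q² - 9 = 0 gives q ∈ {-3, 3}; substituting each value into the earlier elements determines the remaining variables.
  q = -3: the earlier basis element becomes p + 2 = 0, giving p = -2 — point (-2, -3).
  q = 3: the earlier basis element becomes p - 5 = 0, giving p = 5 — point (5, 3).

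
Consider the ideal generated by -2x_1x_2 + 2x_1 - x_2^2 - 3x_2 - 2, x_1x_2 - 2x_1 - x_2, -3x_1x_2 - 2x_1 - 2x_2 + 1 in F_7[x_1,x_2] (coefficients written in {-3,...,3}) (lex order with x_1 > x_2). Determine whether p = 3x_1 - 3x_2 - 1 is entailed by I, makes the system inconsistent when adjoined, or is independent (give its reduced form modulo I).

First compute the reduced Gröbner basis of I by Buchberger's algorithm.
f_1 = -2x_1x_2 + 2x_1 - x_2^2 - 3x_2 - 2, LT = x_1x_2.
f_2 = x_1x_2 - 2x_1 - x_2, LT = x_1x_2.
f_3 = -3x_1x_2 - 2x_1 - 2x_2 + 1, LT = x_1x_2.

S(f_1,f_2): lcm = x_1x_2. S = x_1 - 3x_2^2 - x_2 + 1.
  leading term x_1: no divisor's leading term divides it; move x_1 to the remainder.
  leading term x_2^2: no divisor's leading term divides it; move -3x_2^2 to the remainder.
  leading term x_2: no divisor's leading term divides it; move -x_2 to the remainder.
  leading term 1: no divisor's leading term divides it; move 1 to the remainder.
  remainder x_1 - 3x_2^2 - x_2 + 1 ≠ 0; add h_4 = x_1 - 3x_2^2 - x_2 + 1 to the basis.

S(f_1,f_3): lcm = x_1x_2. S = 3x_1 - 3x_2^2 + 2x_2 - 1.
  leading term x_1: subtract (3)·h_4 from 3x_1 - 3x_2^2 + 2x_2 - 1 → -x_2^2 - 2x_2 + 3
  leading term x_2^2: no divisor's leading term divides it; move -x_2^2 to the remainder.
  leading term x_2: no divisor's leading term divides it; move -2x_2 to the remainder.
  leading term 1: no divisor's leading term divides it; move 3 to the remainder.
  remainder -x_2^2 - 2x_2 + 3 ≠ 0; add h_5 = -x_2^2 - 2x_2 + 3 to the basis.

S(f_2,f_3): lcm = x_1x_2. S = 2x_1 + 3x_2 - 2.
  leading term x_1: subtract (2)·h_4 from 2x_1 + 3x_2 - 2 → -x_2^2 - 2x_2 + 3
  leading term x_2^2: subtract (1)·h_5 from -x_2^2 - 2x_2 + 3 → 0
  remainder 0.

S(f_1,h_4): lcm = x_1x_2. S = -x_1 + 3x_2^3 - 2x_2^2 - 3x_2 + 1.
  leading term x_1: subtract (-1)·h_4 from -x_1 + 3x_2^3 - 2x_2^2 - 3x_2 + 1 → 3x_2^3 + 2x_2^2 + 3x_2 + 2
  leading term x_2^3: subtract (-3x_2)·h_5 from 3x_2^3 + 2x_2^2 + 3x_2 + 2 → 3x_2^2 - 2x_2 + 2
  leading term x_2^2: subtract (-3)·h_5 from 3x_2^2 - 2x_2 + 2 → -x_2 - 3
  leading term x_2: no divisor's leading term divides it; move -x_2 to the remainder.
  leading term 1: no divisor's leading term divides it; move -3 to the remainder.
  remainder -x_2 - 3 ≠ 0; add h_6 = -x_2 - 3 to the basis.

S(f_2,h_4): lcm = x_1x_2. S = -2x_1 + 3x_2^3 + x_2^2 - 2x_2.
  leading term x_1: subtract (-2)·h_4 from -2x_1 + 3x_2^3 + x_2^2 - 2x_2 → 3x_2^3 + 2x_2^2 + 3x_2 + 2
  leading term x_2^3: subtract (-3x_2)·h_5 from 3x_2^3 + 2x_2^2 + 3x_2 + 2 → 3x_2^2 - 2x_2 + 2
  leading term x_2^2: subtract (-3)·h_5 from 3x_2^2 - 2x_2 + 2 → -x_2 - 3
  leading term x_2: subtract (1)·h_6 from -x_2 - 3 → 0
  remainder 0.

S(f_3,h_4): lcm = x_1x_2. S = 3x_1 + 3x_2^3 + x_2^2 + 2x_2 + 2.
  leading term x_1: subtract (3)·h_4 from 3x_1 + 3x_2^3 + x_2^2 + 2x_2 + 2 → 3x_2^3 + 3x_2^2 - 2x_2 - 1
  leading term x_2^3: subtract (-3x_2)·h_5 from 3x_2^3 + 3x_2^2 - 2x_2 - 1 → -3x_2^2 - 1
  leading term x_2^2: subtract (3)·h_5 from -3x_2^2 - 1 → -x_2 - 3
  leading term x_2: subtract (1)·h_6 from -x_2 - 3 → 0
  remainder 0.

S(f_1,h_5): lcm = x_1x_2^2. S = -3x_1x_2 + 3x_1 - 3x_2^3 - 2x_2^2 + x_2.
  leading term x_1x_2: subtract (-2)·f_1 from -3x_1x_2 + 3x_1 - 3x_2^3 - 2x_2^2 + x_2 → -3x_2^3 + 3x_2^2 + 2x_2 + 3
  leading term x_2^3: subtract (3x_2)·h_5 from -3x_2^3 + 3x_2^2 + 2x_2 + 3 → 2x_2^2 + 3
  leading term x_2^2: subtract (-2)·h_5 from 2x_2^2 + 3 → 3x_2 + 2
  leading term x_2: subtract (-3)·h_6 from 3x_2 + 2 → 0
  remainder 0.

S(f_2,h_5): lcm = x_1x_2^2. S = 3x_1x_2 + 3x_1 - x_2^2.
  leading term x_1x_2: subtract (2)·f_1 from 3x_1x_2 + 3x_1 - x_2^2 → -x_1 + x_2^2 - x_2 - 3
  leading term x_1: subtract (-1)·h_4 from -x_1 + x_2^2 - x_2 - 3 → -2x_2^2 - 2x_2 - 2
  leading term x_2^2: subtract (2)·h_5 from -2x_2^2 - 2x_2 - 2 → 2x_2 - 1
  leading term x_2: subtract (-2)·h_6 from 2x_2 - 1 → 0
  remainder 0.

S(f_3,h_5): lcm = x_1x_2^2. S = x_1x_2 + 3x_1 + 3x_2^2 + 2x_2.
  leading term x_1x_2: subtract (3)·f_1 from x_1x_2 + 3x_1 + 3x_2^2 + 2x_2 → -3x_1 - x_2^2 - 3x_2 - 1
  leading term x_1: subtract (-3)·h_4 from -3x_1 - x_2^2 - 3x_2 - 1 → -3x_2^2 + x_2 + 2
  leading term x_2^2: subtract (3)·h_5 from -3x_2^2 + x_2 + 2 → 0
  remainder 0.

S(h_4,h_5): leading monomials are coprime, so the S-polynomial reduces to 0 (Buchberger's first criterion).
S(f_1,h_6): lcm = x_1x_2. S = 3x_1 - 3x_2^2 - 2x_2 + 1.
  leading term x_1: subtract (3)·h_4 from 3x_1 - 3x_2^2 - 2x_2 + 1 → -x_2^2 + x_2 - 2
  leading term x_2^2: subtract (1)·h_5 from -x_2^2 + x_2 - 2 → 3x_2 + 2
  leading term x_2: subtract (-3)·h_6 from 3x_2 + 2 → 0
  remainder 0.

S(f_2,h_6): lcm = x_1x_2. S = 2x_1 - x_2.
  leading term x_1: subtract (2)·h_4 from 2x_1 - x_2 → -x_2^2 + x_2 - 2
  leading term x_2^2: subtract (1)·h_5 from -x_2^2 + x_2 - 2 → 3x_2 + 2
  leading term x_2: subtract (-3)·h_6 from 3x_2 + 2 → 0
  remainder 0.

S(f_3,h_6): lcm = x_1x_2. S = 3x_2 + 2.
  leading term x_2: subtract (-3)·h_6 from 3x_2 + 2 → 0
  remainder 0.

S(h_4,h_6): leading monomials are coprime, so the S-polynomial reduces to 0 (Buchberger's first criterion).
S(h_5,h_6): lcm = x_2^2. S = -x_2 - 3.
  leading term x_2: subtract (1)·h_6 from -x_2 - 3 → 0
  remainder 0.

Every S-polynomial of the final basis reduces to 0, so we have a Gröbner basis.
Inter-reduce: drop elements whose leading term is divisible by another's, tail-reduce, and make monic.
Reduced Gröbner basis: {x_1 - 2, x_2 + 3}.
Label its elements g_1 = x_1 - 2, g_2 = x_2 + 3.

Reduce p = 3x_1 - 3x_2 - 1 modulo G:
  leading term x_1: subtract (3)·g_1 from 3x_1 - 3x_2 - 1 → -3x_2 - 2
  leading term x_2: subtract (-3)·g_2 from -3x_2 - 2 → 0
  normal form = 0.
Since the normal form is 0, p ∈ I.

3x_1 - 3x_2 - 1 lies in I (it reduces to 0).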